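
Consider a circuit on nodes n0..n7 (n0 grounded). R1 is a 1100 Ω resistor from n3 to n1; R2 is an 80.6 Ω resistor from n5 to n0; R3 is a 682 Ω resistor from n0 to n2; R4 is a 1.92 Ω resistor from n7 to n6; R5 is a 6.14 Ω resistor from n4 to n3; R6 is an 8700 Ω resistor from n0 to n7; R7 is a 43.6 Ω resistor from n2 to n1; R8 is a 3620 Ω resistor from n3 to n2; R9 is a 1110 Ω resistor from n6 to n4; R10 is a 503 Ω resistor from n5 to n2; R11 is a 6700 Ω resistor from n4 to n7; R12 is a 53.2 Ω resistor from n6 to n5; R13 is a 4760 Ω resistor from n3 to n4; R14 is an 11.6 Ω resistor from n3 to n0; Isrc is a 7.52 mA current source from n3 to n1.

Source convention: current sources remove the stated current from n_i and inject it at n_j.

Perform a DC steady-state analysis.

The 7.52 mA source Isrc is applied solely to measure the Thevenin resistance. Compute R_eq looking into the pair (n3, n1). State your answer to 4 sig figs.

MNA unknowns: 7 node voltages V₁..V_7
R1: Y=0.0009091 on G[3,1]
R2: Y=0.01241 on G[5,0]
R3: Y=0.001466 on G[0,2]
R4: Y=0.5208 on G[7,6]
R5: Y=0.1629 on G[4,3]
R6: Y=0.0001149 on G[0,7]
R7: Y=0.02294 on G[2,1]
R8: Y=0.0002762 on G[3,2]
R9: Y=0.0009009 on G[6,4]
R10: Y=0.001988 on G[5,2]
R11: Y=0.0001493 on G[4,7]
R12: Y=0.01880 on G[6,5]
R13: Y=0.0002101 on G[3,4]
R14: Y=0.08621 on G[3,0]
Isrc: z[3]−=0.00752, z[1]+=0.00752
solve → V1=1.896, V2=1.646, V3=-0.05813, V4=-0.05652, V5=0.2076, V6=0.1925, V7=0.1924

R_eq = 259.9 Ω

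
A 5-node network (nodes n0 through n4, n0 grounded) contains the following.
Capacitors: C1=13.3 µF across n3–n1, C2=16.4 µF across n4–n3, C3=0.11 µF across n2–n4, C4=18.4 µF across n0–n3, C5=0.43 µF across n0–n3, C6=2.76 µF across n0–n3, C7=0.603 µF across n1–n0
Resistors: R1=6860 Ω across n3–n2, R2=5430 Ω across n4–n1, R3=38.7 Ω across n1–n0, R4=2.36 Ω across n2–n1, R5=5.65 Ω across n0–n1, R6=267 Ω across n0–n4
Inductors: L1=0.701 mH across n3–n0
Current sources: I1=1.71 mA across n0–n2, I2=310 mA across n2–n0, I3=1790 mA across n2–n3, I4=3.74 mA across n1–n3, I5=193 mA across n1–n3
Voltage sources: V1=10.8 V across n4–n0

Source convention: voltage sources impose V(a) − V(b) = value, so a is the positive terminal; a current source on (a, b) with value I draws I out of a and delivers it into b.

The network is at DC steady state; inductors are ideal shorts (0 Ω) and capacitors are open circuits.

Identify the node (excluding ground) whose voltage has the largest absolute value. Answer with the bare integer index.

MNA unknowns: 4 node voltages V₁..V_4 plus 2 source currents (L1, V1)
C1: Y=0.000 on G[3,1]
C2: Y=0.000 on G[4,3]
C3: Y=0.000 on G[2,4]
C4: Y=0.000 on G[0,3]
R1: Y=0.0001458 on G[3,2]
L1: row V3−V0=0, i_L1 at 3,0
I1: z[0]−=0.00171, z[2]+=0.00171
I2: z[2]−=0.31, z[0]+=0.31
I3: z[2]−=1.79, z[3]+=1.79
C5: Y=0.000 on G[0,3]
R2: Y=0.0001842 on G[4,1]
R3: Y=0.02584 on G[1,0]
R4: Y=0.4237 on G[2,1]
C6: Y=0.000 on G[0,3]
R5: Y=0.1770 on G[0,1]
R6: Y=0.003745 on G[0,4]
C7: Y=0.000 on G[1,0]
I4: z[1]−=0.00374, z[3]+=0.00374
I5: z[1]−=0.193, z[3]+=0.193
V1: row V4−V0=10.8, i_V1 at 4,0
solve → V1=-11.28, V2=-16.23, V3=0.000, V4=10.80
aux → i_L1=1.984, i_V1=-0.04452

2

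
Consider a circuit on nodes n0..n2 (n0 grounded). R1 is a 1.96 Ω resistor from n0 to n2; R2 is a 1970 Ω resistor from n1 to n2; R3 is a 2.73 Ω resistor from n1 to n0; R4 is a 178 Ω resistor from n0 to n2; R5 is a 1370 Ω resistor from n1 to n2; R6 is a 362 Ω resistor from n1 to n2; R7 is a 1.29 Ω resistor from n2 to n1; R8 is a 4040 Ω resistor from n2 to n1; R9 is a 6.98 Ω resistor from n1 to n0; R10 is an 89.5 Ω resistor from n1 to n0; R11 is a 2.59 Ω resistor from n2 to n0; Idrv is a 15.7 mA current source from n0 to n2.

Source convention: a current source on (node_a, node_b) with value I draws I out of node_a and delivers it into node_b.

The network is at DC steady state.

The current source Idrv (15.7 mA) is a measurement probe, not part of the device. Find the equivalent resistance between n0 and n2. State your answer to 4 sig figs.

R_eq = 0.8237 Ω

Apply KCL at each of the 2 non-ground nodes and solve the resulting linear system.
Node n1: branches {R2, R3, R5, R6, R7, R8, R9, R10} → V_1 = 0.007752
Node n2: branches {R1, R2, R4, R5, R6, R7, R8, R11, Idrv} → V_2 = 0.01293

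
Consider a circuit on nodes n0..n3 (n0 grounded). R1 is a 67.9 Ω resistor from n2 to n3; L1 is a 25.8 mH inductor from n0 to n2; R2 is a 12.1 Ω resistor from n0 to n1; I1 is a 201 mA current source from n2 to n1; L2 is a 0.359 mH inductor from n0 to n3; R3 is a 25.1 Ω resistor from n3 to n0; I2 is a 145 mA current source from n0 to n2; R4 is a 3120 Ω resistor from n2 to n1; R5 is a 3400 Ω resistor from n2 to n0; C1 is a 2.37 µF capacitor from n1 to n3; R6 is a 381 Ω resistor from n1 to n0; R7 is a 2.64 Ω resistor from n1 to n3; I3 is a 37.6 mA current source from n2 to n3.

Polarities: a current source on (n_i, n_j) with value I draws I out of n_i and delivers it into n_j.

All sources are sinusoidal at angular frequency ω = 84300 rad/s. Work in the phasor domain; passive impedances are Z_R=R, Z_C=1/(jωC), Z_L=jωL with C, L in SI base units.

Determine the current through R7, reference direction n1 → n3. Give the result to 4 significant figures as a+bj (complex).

Element admittances at ω=84300 rad/s:
  Y(R1) = 0.01473+0.000j S between n2,n3
  Y(L1) = 0.000-0.0004598j S between n0,n2
  Y(R2) = 0.08264+0.000j S between n0,n1
  I1: injects 0.201 A into n1 (from n2)
  Y(L2) = 0.000-0.03304j S between n0,n3
  Y(R3) = 0.03984+0.000j S between n3,n0
  I2: injects 0.145 A into n2 (from n0)
  Y(R4) = 0.0003205+0.000j S between n2,n1
  Y(R5) = 0.0002941+0.000j S between n2,n0
  Y(C1) = 0.000+0.1998j S between n1,n3
  Y(R6) = 0.002625+0.000j S between n1,n0
  Y(R7) = 0.3788+0.000j S between n1,n3
  I3: injects 0.0376 A into n3 (from n2)
Assemble and solve the 3×3 MNA system:
  V(n1)=1.145+0.1865j  V(n2)=-5.168+0.1657j  V(n3)=0.9525+0.3299j

0.07275-0.05428j A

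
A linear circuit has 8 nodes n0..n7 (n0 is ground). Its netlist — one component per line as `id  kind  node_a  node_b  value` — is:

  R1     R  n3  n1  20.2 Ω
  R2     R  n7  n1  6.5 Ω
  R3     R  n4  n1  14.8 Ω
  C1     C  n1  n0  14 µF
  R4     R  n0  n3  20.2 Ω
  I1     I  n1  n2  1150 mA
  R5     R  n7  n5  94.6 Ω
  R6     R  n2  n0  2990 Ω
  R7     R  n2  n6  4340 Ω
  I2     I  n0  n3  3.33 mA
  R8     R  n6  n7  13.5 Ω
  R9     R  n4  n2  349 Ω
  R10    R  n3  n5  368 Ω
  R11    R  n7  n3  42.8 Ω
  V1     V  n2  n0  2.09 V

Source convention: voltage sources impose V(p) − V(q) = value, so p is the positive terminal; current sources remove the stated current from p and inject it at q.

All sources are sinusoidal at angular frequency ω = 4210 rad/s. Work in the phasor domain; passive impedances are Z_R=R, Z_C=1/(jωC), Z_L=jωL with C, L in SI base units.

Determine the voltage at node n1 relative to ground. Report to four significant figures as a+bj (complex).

MNA unknowns: 7 node voltages V₁..V_7 plus 1 source current (V1)
R1: Y=0.04950+0.000j on G[3,1]
R2: Y=0.1538+0.000j on G[7,1]
R3: Y=0.06757+0.000j on G[4,1]
C1: Y=0.000+0.05894j on G[1,0]
R4: Y=0.04950+0.000j on G[0,3]
I1: z[1]−=1.15, z[2]+=1.15
R5: Y=0.01057+0.000j on G[7,5]
R6: Y=0.0003344+0.000j on G[2,0]
R7: Y=0.0002304+0.000j on G[2,6]
I2: z[0]−=0.00333, z[3]+=0.00333
R8: Y=0.07407+0.000j on G[6,7]
R9: Y=0.002865+0.000j on G[4,2]
R10: Y=0.002717+0.000j on G[3,5]
R11: Y=0.02336+0.000j on G[7,3]
V1: row V2−V0=2.09, i_V1 at 2,0
solve → V1=-8.149+14.92j, V2=2.090+0.000j, V3=-4.782+8.809j, V4=-7.733+14.32j, V5=-7.070+12.97j, V6=-7.627+13.99j, V7=-7.658+14.03j
aux → i_V1=1.119+0.04424j

-8.149+14.92j V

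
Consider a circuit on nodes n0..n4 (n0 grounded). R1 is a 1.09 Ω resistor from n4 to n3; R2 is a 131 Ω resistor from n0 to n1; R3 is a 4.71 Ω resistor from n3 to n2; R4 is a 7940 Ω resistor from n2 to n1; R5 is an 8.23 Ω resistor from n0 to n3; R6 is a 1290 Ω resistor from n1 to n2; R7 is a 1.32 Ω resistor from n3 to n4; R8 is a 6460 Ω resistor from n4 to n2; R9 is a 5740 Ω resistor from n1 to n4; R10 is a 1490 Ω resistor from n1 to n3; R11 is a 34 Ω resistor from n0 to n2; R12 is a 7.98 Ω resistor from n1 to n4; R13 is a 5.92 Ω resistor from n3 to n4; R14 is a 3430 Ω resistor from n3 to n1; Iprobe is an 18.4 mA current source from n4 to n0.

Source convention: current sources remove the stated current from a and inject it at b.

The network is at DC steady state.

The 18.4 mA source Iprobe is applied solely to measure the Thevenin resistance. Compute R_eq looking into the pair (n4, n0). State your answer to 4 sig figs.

Element admittances at DC:
  Y(R1) = 0.9174 S between n4,n3
  Y(R2) = 0.007634 S between n0,n1
  Y(R3) = 0.2123 S between n3,n2
  Y(R4) = 0.0001259 S between n2,n1
  Y(R5) = 0.1215 S between n0,n3
  Y(R6) = 0.0007752 S between n1,n2
  Y(R7) = 0.7576 S between n3,n4
  Y(R8) = 0.0001548 S between n4,n2
  Y(R9) = 0.0001742 S between n1,n4
  Y(R10) = 0.0006711 S between n1,n3
  Y(R11) = 0.02941 S between n0,n2
  Y(R12) = 0.1253 S between n1,n4
  Y(R13) = 0.1689 S between n3,n4
  Y(R14) = 0.0002915 S between n3,n1
  Iprobe: injects 0.0184 A into n0 (from n4)
Assemble and solve the 4×4 MNA system:
  V(n1)=-0.1206  V(n2)=-0.1043  V(n3)=-0.1186  V(n4)=-0.1281

R_eq = 6.961 Ω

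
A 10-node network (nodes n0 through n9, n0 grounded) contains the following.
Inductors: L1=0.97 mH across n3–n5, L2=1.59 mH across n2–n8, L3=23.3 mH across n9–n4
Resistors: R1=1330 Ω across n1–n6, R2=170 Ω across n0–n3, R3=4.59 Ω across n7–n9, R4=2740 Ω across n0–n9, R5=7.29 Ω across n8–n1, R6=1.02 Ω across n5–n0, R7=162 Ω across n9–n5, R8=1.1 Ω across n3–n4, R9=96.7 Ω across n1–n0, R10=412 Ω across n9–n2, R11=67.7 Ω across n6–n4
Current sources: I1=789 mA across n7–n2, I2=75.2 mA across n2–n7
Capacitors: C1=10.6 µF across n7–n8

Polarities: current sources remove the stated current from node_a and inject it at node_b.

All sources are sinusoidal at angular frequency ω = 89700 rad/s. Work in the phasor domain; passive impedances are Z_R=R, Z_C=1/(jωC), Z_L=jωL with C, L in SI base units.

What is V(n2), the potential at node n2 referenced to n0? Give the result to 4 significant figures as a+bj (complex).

Apply KCL at each of the 9 non-ground nodes and solve the resulting linear system.
Node n1: branches {R1, R5, R9} → V_1 = -0.2223-0.5843j
Node n2: branches {L2, I1, R10, I2} → V_2 = 30.78+90.62j
Node n3: branches {L1, R2, R8} → V_3 = 0.05149+0.004357j
Node n4: branches {R8, L3, R11} → V_4 = 0.05180+0.003758j
Node n5: branches {L1, R6, R7} → V_5 = 0.001920+0.005760j
Node n6: branches {R1, R11} → V_6 = 0.03853-0.02472j
Node n7: branches {R3, I1, C1, I2} → V_7 = -0.01849+0.04416j
Node n8: branches {R5, L2, C1} → V_8 = -0.2405-0.6314j
Node n9: branches {R3, R4, R7, R10, L3} → V_9 = 0.3095+1.013j

30.78+90.62j V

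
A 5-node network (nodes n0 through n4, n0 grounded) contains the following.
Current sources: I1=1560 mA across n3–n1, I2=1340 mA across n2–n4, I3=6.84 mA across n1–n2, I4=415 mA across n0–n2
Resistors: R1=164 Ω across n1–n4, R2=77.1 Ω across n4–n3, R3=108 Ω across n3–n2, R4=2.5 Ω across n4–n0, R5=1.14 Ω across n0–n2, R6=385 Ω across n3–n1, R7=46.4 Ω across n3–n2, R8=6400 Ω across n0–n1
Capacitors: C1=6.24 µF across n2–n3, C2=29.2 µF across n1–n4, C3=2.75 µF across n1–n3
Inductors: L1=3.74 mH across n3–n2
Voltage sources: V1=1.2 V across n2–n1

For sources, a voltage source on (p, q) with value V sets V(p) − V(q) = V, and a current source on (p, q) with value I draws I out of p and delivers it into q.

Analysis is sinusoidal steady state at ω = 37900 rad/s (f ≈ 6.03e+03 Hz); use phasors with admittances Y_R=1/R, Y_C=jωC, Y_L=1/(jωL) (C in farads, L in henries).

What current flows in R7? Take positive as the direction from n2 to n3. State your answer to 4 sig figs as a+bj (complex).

Element admittances at ω=37900 rad/s:
  I1: injects 1.56 A into n1 (from n3)
  Y(R1) = 0.006098+0.000j S between n1,n4
  Y(C1) = 0.000+0.2365j S between n2,n3
  Y(R2) = 0.01297+0.000j S between n4,n3
  Y(R3) = 0.009259+0.000j S between n3,n2
  Y(C2) = 0.000+1.107j S between n1,n4
  I2: injects 1.34 A into n4 (from n2)
  Y(L1) = 0.000-0.007055j S between n3,n2
  Y(R4) = 0.4000+0.000j S between n4,n0
  I3: injects 0.00684 A into n2 (from n1)
  Y(C3) = 0.000+0.1042j S between n1,n3
  Y(R5) = 0.8772+0.000j S between n0,n2
  I4: injects 0.415 A into n2 (from n0)
  Y(R6) = 0.002597+0.000j S between n3,n1
  Y(R7) = 0.02155+0.000j S between n3,n2
  Y(R8) = 0.0001563+0.000j S between n0,n1
  V1: constraint V(n2)−V(n1) = 1.2
Assemble and solve the 5×5 MNA system:
  V(n1)=-0.6230+0.4033j  V(n2)=0.5770+0.4033j  V(n3)=-0.4829+4.972j  V(n4)=-0.2276-0.8846j
  i(V1)=-2.505-0.4562j

0.02284-0.09846j A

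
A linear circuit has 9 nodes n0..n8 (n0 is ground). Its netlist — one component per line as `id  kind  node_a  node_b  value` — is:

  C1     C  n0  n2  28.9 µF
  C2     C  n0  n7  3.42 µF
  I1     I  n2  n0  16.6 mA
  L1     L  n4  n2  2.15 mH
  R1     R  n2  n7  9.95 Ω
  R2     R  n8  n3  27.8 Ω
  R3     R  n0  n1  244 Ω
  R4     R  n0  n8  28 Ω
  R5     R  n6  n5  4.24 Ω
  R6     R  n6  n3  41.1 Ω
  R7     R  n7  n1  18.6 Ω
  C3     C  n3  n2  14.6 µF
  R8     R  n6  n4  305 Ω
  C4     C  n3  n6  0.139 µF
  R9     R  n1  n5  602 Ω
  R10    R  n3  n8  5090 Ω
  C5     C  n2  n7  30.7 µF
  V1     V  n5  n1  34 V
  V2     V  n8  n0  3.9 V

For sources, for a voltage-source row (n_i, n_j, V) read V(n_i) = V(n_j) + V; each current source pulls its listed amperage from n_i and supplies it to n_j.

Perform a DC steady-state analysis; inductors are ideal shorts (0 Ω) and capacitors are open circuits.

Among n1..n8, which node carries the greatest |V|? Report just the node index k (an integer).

1

MNA unknowns: 8 node voltages V₁..V_8 plus 3 source currents (L1, V1, V2)
C1: Y=0.000 on G[0,2]
C2: Y=0.000 on G[0,7]
I1: z[2]−=0.0166, z[0]+=0.0166
L1: row V4−V2=0, i_L1 at 4,2
R1: Y=0.1005 on G[2,7]
R2: Y=0.03597 on G[8,3]
R3: Y=0.004098 on G[0,1]
R4: Y=0.03571 on G[0,8]
R5: Y=0.2358 on G[6,5]
R6: Y=0.02433 on G[6,3]
R7: Y=0.05376 on G[7,1]
C3: Y=0.000 on G[3,2]
R8: Y=0.003279 on G[6,4]
C4: Y=0.000 on G[3,6]
R9: Y=0.001661 on G[1,5]
R10: Y=0.0001965 on G[3,8]
C5: Y=0.000 on G[2,7]
V1: row V5−V1=34, i_V1 at 5,1
V2: row V8−V0=3.9, i_V2 at 8,0
solve → V1=-23.77, V2=-21.36, V3=6.135, V4=-21.36, V5=10.23, V6=9.457, V7=-22.20, V8=3.900
aux → i_L1=0.1010, i_V1=-0.2383, i_V2=-0.05846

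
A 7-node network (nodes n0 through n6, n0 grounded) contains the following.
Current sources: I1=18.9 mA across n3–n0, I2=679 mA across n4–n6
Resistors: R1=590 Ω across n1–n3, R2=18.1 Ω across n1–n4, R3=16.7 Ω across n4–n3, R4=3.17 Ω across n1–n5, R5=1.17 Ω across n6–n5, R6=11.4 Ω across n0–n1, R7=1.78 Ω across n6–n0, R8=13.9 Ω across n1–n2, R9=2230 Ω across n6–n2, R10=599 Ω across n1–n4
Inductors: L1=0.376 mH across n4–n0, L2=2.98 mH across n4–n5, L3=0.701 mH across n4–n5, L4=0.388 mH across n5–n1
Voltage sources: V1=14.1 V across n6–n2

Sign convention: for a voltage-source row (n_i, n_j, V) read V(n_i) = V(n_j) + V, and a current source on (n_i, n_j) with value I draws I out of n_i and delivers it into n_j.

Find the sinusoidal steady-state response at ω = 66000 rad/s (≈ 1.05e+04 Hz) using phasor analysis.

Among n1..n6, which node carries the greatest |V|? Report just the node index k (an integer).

2

MNA unknowns: 6 node voltages V₁..V_6 plus 1 source current (V1)
I1: z[3]−=0.0189, z[0]+=0.0189
R1: Y=0.001695+0.000j on G[1,3]
R2: Y=0.05525+0.000j on G[1,4]
R3: Y=0.05988+0.000j on G[4,3]
R4: Y=0.3155+0.000j on G[1,5]
R5: Y=0.8547+0.000j on G[6,5]
L1: Y=0.000-0.04030j on G[4,0]
R6: Y=0.08772+0.000j on G[0,1]
L2: Y=0.000-0.005084j on G[4,5]
R7: Y=0.5618+0.000j on G[6,0]
L3: Y=0.000-0.02161j on G[4,5]
L4: Y=0.000-0.03905j on G[5,1]
R8: Y=0.07194+0.000j on G[1,2]
R9: Y=0.0004484+0.000j on G[6,2]
R10: Y=0.001669+0.000j on G[1,4]
I2: z[4]−=0.679, z[6]+=0.679
V1: row V6−V2=14.1, i_V1 at 6,2
solve → V1=-2.463-1.206j, V2=-13.20-0.2227j, V3=-5.947-7.490j, V4=-5.730-7.667j, V5=-0.2051-0.2864j, V6=0.9009-0.2227j
aux → i_V1=-0.7787+0.07073j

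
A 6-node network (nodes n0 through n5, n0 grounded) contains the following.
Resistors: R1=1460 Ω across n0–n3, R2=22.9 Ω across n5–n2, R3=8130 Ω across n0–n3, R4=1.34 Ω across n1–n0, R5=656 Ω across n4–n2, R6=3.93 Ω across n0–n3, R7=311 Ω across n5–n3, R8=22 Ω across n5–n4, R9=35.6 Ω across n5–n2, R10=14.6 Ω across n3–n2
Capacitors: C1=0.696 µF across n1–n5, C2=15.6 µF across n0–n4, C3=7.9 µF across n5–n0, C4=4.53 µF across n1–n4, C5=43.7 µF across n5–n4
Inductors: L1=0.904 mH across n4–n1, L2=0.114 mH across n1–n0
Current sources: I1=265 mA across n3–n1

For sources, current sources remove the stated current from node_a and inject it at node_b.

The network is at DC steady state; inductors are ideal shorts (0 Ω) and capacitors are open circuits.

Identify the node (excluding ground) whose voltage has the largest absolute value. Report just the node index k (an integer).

Element admittances at DC:
  Y(R1) = 0.0006849 S between n0,n3
  Y(R2) = 0.04367 S between n5,n2
  Y(C1) = 0.000 S between n1,n5
  Y(R3) = 0.0001230 S between n0,n3
  Y(C2) = 0.000 S between n0,n4
  Y(C3) = 0.000 S between n5,n0
  Y(R4) = 0.7463 S between n1,n0
  L1: short n4↔n1 (DC inductor)
  Y(R5) = 0.001524 S between n4,n2
  Y(R6) = 0.2545 S between n0,n3
  L2: short n1↔n0 (DC inductor)
  Y(C4) = 0.000 S between n1,n4
  Y(R7) = 0.003215 S between n5,n3
  Y(R8) = 0.04545 S between n5,n4
  Y(R9) = 0.02809 S between n5,n2
  Y(R10) = 0.06849 S between n3,n2
  Y(C5) = 0.000 S between n5,n4
  I1: injects 0.265 A into n1 (from n3)
Assemble and solve the 7×7 MNA system:
  V(n1)=0.000  V(n2)=-0.6807  V(n3)=-0.9573  V(n4)=0.000  V(n5)=-0.4312
  i(L1)=-0.02064  i(L2)=0.2444

3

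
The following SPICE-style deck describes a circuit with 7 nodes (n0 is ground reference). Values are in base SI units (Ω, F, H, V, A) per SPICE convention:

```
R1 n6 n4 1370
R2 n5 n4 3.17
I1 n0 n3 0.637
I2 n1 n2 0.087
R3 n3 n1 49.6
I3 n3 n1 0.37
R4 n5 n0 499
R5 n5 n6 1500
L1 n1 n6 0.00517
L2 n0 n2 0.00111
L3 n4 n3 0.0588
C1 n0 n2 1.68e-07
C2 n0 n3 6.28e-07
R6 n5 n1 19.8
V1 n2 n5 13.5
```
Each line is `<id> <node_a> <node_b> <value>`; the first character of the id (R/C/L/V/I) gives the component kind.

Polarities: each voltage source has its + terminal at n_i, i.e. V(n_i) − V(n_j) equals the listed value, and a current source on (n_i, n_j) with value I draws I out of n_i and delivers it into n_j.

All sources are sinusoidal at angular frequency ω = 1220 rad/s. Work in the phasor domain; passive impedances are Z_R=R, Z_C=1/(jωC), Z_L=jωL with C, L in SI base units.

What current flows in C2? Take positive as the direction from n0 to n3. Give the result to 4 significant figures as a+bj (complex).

Apply KCL at each of the 6 non-ground nodes and solve the resulting linear system.
Node n1: branches {I2, R3, I3, L1, R6} → V_1 = -6.001+4.191j
Node n2: branches {I2, L2, C1, V1} → V_2 = 0.001694+0.9126j
Node n3: branches {I1, R3, I3, L3, C2} → V_3 = -0.7553+12.64j
Node n4: branches {R1, R2, L3} → V_4 = -12.94+0.3828j
Node n5: branches {R2, R4, R5, R6, V1} → V_5 = -13.50+0.9126j
Node n6: branches {R1, R5, L1} → V_6 = -5.970+4.127j
Source currents: i(V1)=-0.5867+0.001250j

0.009688+0.0005787j A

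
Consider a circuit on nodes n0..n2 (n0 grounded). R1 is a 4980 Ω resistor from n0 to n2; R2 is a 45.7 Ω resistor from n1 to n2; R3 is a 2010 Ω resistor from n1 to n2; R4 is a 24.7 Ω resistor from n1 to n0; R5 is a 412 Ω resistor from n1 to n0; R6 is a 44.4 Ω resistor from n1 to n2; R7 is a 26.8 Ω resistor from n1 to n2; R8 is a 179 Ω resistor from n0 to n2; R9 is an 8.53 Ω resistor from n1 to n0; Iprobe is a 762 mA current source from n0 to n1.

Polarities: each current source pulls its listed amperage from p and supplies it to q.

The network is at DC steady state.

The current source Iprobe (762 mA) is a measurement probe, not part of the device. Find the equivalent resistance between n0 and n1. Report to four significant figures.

R_eq = 6.040 Ω

MNA unknowns: 2 node voltages V₁..V_2
R1: Y=0.0002008 on G[0,2]
R2: Y=0.02188 on G[1,2]
R3: Y=0.0004975 on G[1,2]
R4: Y=0.04049 on G[1,0]
R5: Y=0.002427 on G[1,0]
R6: Y=0.02252 on G[1,2]
R7: Y=0.03731 on G[1,2]
R8: Y=0.005587 on G[0,2]
R9: Y=0.1172 on G[1,0]
Iprobe: z[0]−=0.762, z[1]+=0.762
solve → V1=4.603, V2=4.300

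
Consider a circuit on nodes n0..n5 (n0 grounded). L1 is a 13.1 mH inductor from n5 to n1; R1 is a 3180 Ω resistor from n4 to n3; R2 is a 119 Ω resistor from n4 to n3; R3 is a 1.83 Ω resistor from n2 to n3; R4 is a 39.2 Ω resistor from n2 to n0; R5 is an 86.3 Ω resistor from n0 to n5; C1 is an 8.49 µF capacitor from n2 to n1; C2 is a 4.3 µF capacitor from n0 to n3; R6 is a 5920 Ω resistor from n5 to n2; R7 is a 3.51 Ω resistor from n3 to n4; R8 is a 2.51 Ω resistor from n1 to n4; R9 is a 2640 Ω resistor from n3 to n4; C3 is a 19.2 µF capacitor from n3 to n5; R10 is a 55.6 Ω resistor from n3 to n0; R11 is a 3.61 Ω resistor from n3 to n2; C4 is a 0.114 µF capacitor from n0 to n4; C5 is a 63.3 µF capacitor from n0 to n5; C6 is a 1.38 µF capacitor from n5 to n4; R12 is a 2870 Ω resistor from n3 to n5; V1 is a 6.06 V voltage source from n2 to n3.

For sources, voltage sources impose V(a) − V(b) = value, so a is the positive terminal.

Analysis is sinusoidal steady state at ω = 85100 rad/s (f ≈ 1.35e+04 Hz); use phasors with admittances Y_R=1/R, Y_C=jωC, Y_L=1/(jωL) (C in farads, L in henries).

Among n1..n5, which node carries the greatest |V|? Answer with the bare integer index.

Element admittances at ω=85100 rad/s:
  Y(L1) = 0.000-0.0008970j S between n5,n1
  Y(R1) = 0.0003145+0.000j S between n4,n3
  Y(R2) = 0.008403+0.000j S between n4,n3
  Y(R3) = 0.5464+0.000j S between n2,n3
  Y(R4) = 0.02551+0.000j S between n2,n0
  Y(R5) = 0.01159+0.000j S between n0,n5
  Y(C1) = 0.000+0.7225j S between n2,n1
  Y(C2) = 0.000+0.3659j S between n0,n3
  Y(R6) = 0.0001689+0.000j S between n5,n2
  Y(R7) = 0.2849+0.000j S between n3,n4
  Y(R8) = 0.3984+0.000j S between n1,n4
  Y(R9) = 0.0003788+0.000j S between n3,n4
  Y(C3) = 0.000+1.634j S between n3,n5
  Y(R10) = 0.01799+0.000j S between n3,n0
  Y(R11) = 0.2770+0.000j S between n3,n2
  Y(C4) = 0.000+0.009701j S between n0,n4
  Y(C5) = 0.000+5.387j S between n0,n5
  Y(C6) = 0.000+0.1174j S between n5,n4
  Y(R12) = 0.0003484+0.000j S between n3,n5
  V1: constraint V(n2)−V(n3) = 6.06
Assemble and solve the 6×6 MNA system:
  V(n1)=5.284+1.336j  V(n2)=5.875+0.07724j  V(n3)=-0.1847+0.07724j  V(n4)=3.004+0.2509j  V(n5)=0.006464+0.02152j
  i(V1)=-6.050-0.4295j

2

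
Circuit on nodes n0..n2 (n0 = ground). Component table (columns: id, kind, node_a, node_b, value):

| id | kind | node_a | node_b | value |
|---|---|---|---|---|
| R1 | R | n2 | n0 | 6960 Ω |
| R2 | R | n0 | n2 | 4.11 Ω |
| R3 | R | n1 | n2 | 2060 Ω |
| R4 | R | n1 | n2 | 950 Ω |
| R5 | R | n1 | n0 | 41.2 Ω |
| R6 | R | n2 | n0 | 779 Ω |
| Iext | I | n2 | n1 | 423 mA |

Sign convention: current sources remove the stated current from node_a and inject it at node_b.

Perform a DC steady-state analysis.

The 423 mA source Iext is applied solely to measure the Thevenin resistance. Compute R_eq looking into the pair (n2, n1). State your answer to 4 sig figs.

MNA unknowns: 2 node voltages V₁..V_2
R1: Y=0.0001437 on G[2,0]
R2: Y=0.2433 on G[0,2]
R3: Y=0.0004854 on G[1,2]
R4: Y=0.001053 on G[1,2]
R5: Y=0.02427 on G[1,0]
R6: Y=0.001284 on G[2,0]
Iext: z[2]−=0.423, z[1]+=0.423
solve → V1=16.29, V2=-1.616

R_eq = 42.34 Ω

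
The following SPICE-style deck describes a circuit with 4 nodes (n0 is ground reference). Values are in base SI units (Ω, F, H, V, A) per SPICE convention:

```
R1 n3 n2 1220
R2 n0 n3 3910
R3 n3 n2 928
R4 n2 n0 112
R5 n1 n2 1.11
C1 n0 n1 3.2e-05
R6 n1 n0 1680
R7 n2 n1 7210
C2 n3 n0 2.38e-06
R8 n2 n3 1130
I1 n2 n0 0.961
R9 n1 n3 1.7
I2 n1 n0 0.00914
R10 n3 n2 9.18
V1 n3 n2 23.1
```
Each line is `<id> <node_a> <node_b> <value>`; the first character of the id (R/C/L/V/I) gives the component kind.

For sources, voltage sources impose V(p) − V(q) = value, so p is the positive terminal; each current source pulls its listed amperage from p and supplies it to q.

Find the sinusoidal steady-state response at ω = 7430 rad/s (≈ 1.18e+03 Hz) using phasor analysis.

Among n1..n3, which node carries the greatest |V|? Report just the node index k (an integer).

Element admittances at ω=7430 rad/s:
  Y(R1) = 0.0008197+0.000j S between n3,n2
  Y(R2) = 0.0002558+0.000j S between n0,n3
  Y(R3) = 0.001078+0.000j S between n3,n2
  Y(R4) = 0.008929+0.000j S between n2,n0
  Y(R5) = 0.9009+0.000j S between n1,n2
  Y(C1) = 0.000+0.2378j S between n0,n1
  Y(R6) = 0.0005952+0.000j S between n1,n0
  Y(R7) = 0.0001387+0.000j S between n2,n1
  Y(C2) = 0.000+0.01768j S between n3,n0
  Y(R8) = 0.0008850+0.000j S between n2,n3
  I1: injects 0.961 A into n0 (from n2)
  Y(R9) = 0.5882+0.000j S between n1,n3
  I2: injects 0.00914 A into n0 (from n1)
  Y(R10) = 0.1089+0.000j S between n3,n2
  V1: constraint V(n3)−V(n2) = 23.1
Assemble and solve the 4×4 MNA system:
  V(n1)=-1.056+3.445j  V(n2)=-10.72+3.277j  V(n3)=12.38+3.277j
  i(V1)=-10.43-0.1214j

3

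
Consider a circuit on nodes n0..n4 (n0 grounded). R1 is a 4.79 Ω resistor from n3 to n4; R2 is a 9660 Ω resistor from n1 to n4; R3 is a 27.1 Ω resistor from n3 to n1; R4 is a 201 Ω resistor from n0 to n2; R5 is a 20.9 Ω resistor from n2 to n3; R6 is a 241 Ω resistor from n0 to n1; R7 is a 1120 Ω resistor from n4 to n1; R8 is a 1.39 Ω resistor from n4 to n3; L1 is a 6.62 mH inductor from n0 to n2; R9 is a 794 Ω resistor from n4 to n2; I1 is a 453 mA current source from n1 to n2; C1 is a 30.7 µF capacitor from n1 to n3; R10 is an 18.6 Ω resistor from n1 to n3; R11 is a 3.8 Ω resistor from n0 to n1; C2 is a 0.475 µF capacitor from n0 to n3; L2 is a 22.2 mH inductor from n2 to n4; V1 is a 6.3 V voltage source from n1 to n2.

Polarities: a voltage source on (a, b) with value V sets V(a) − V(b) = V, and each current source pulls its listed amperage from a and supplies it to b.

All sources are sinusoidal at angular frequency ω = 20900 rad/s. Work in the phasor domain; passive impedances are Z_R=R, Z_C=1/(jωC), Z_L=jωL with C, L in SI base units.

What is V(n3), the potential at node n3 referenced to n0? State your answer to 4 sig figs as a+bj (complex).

0.04913+0.2958j V

MNA unknowns: 4 node voltages V₁..V_4 plus 1 source current (V1)
R1: Y=0.2088+0.000j on G[3,4]
R2: Y=0.0001035+0.000j on G[1,4]
R3: Y=0.03690+0.000j on G[3,1]
R4: Y=0.004975+0.000j on G[0,2]
R5: Y=0.04785+0.000j on G[2,3]
R6: Y=0.004149+0.000j on G[0,1]
R7: Y=0.0008929+0.000j on G[4,1]
R8: Y=0.7194+0.000j on G[4,3]
L1: Y=0.000-0.007228j on G[0,2]
R9: Y=0.001259+0.000j on G[4,2]
I1: z[1]−=0.453, z[2]+=0.453
C1: Y=0.000+0.6416j on G[1,3]
R10: Y=0.05376+0.000j on G[1,3]
R11: Y=0.2632+0.000j on G[0,1]
C2: Y=0.000+0.009928j on G[0,3]
L2: Y=0.000-0.002155j on G[2,4]
V1: row V1−V2=6.3, i_V1 at 1,2
solve → V1=0.1303-0.1656j, V2=-6.170-0.1656j, V3=0.04913+0.2958j, V4=0.03970+0.3090j
aux → i_V1=-0.7913+0.03448j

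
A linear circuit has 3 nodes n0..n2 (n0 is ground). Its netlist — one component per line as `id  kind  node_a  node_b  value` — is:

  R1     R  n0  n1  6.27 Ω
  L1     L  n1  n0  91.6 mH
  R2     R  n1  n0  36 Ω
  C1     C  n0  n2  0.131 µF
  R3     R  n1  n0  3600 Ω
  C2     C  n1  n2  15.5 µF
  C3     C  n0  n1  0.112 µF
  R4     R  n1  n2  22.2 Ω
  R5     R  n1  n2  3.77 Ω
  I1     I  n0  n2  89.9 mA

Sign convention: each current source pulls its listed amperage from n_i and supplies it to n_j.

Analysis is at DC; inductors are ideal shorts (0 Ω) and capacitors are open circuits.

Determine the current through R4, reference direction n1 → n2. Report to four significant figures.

-0.01305 A

Apply KCL at each of the 2 non-ground nodes and solve the resulting linear system.
Node n1: branches {R1, L1, R2, R3, C2, C3, R4, R5} → V_1 = 0.000
Node n2: branches {C1, C2, R4, R5, I1} → V_2 = 0.2897
Source currents: i(L1)=0.08990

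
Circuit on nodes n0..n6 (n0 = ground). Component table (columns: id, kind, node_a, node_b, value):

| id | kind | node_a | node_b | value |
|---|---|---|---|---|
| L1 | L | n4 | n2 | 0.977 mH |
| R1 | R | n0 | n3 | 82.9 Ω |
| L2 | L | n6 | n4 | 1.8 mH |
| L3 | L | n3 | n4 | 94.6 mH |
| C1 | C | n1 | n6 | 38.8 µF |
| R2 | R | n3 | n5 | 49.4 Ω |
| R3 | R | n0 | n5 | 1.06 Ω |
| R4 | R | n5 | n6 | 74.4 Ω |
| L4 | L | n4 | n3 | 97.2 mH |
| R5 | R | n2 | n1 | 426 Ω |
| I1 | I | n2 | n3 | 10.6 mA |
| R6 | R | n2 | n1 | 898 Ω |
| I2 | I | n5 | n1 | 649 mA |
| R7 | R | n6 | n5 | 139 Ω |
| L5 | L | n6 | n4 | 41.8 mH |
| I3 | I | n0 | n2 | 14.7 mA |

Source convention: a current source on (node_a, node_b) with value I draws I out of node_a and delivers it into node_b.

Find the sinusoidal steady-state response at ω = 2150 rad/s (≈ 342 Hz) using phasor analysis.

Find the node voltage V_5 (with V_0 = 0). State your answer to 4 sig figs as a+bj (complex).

-0.04412+0.07424j V

Element admittances at ω=2150 rad/s:
  Y(L1) = 0.000-0.4761j S between n4,n2
  Y(R1) = 0.01206+0.000j S between n0,n3
  Y(L2) = 0.000-0.2584j S between n6,n4
  Y(L3) = 0.000-0.004917j S between n3,n4
  Y(C1) = 0.000+0.08342j S between n1,n6
  Y(R2) = 0.02024+0.000j S between n3,n5
  Y(R3) = 0.9434+0.000j S between n0,n5
  Y(R4) = 0.01344+0.000j S between n5,n6
  Y(L4) = 0.000-0.004785j S between n4,n3
  Y(R5) = 0.002347+0.000j S between n2,n1
  I1: injects 0.0106 A into n3 (from n2)
  Y(R6) = 0.001114+0.000j S between n2,n1
  I2: injects 0.649 A into n1 (from n5)
  Y(R7) = 0.007194+0.000j S between n6,n5
  Y(L5) = 0.000-0.01113j S between n6,n4
  I3: injects 0.0147 A into n2 (from n0)
Assemble and solve the 6×6 MNA system:
  V(n1)=25.07+1.493j  V(n2)=24.21+8.755j  V(n3)=4.669-5.806j  V(n4)=24.16+8.740j  V(n5)=-0.04412+0.07424j  V(n6)=24.77+9.237j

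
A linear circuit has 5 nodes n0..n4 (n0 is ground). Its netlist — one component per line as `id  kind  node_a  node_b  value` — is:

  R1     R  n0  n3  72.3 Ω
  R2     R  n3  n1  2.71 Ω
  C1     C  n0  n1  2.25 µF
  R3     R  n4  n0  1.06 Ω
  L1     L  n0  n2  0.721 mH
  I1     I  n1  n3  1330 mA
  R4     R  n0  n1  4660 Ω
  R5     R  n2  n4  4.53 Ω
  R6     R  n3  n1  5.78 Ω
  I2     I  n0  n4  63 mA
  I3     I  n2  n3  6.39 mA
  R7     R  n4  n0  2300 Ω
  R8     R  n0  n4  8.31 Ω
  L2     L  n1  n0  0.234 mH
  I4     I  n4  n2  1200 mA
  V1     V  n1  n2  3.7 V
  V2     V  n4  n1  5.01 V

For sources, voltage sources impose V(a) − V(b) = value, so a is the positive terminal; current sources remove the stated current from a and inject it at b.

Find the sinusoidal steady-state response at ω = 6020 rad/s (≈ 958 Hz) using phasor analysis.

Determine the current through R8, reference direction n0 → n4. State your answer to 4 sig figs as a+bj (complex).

-0.3096+0.3473j A

Element admittances at ω=6020 rad/s:
  Y(R1) = 0.01383+0.000j S between n0,n3
  Y(R2) = 0.3690+0.000j S between n3,n1
  Y(C1) = 0.000+0.01354j S between n0,n1
  Y(R3) = 0.9434+0.000j S between n4,n0
  Y(L1) = 0.000-0.2304j S between n0,n2
  I1: injects 1.33 A into n3 (from n1)
  Y(R4) = 0.0002146+0.000j S between n0,n1
  Y(R5) = 0.2208+0.000j S between n2,n4
  Y(R6) = 0.1730+0.000j S between n3,n1
  I2: injects 0.063 A into n4 (from n0)
  I3: injects 0.00639 A into n3 (from n2)
  Y(R7) = 0.0004348+0.000j S between n4,n0
  Y(R8) = 0.1203+0.000j S between n0,n4
  Y(L2) = 0.000-0.7099j S between n1,n0
  I4: injects 1.2 A into n2 (from n4)
  V1: constraint V(n1)−V(n2) = 3.7
  V2: constraint V(n4)−V(n1) = 5.01
Assemble and solve the 6×6 MNA system:
  V(n1)=-2.437-2.886j  V(n2)=-6.137-2.886j  V(n3)=0.02774-2.814j  V(n4)=2.573-2.886j
  i(V1)=-3.781+1.414j  i(V2)=-5.798+3.071j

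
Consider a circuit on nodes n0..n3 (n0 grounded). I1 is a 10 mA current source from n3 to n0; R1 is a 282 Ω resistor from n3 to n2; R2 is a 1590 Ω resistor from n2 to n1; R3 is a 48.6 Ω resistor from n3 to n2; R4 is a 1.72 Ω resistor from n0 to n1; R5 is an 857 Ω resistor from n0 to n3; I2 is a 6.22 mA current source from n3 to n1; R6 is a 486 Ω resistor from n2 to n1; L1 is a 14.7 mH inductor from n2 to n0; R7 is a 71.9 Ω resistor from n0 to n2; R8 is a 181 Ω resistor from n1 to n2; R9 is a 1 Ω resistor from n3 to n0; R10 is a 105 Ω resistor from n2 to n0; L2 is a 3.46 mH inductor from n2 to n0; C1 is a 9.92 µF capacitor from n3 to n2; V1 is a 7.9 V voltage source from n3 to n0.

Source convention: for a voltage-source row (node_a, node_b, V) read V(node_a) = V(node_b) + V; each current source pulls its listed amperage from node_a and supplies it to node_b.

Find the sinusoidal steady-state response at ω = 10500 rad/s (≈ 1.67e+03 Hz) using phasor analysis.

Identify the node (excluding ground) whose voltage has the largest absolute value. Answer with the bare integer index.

Element admittances at ω=10500 rad/s:
  I1: injects 0.01 A into n0 (from n3)
  Y(R1) = 0.003546+0.000j S between n3,n2
  Y(R2) = 0.0006289+0.000j S between n2,n1
  Y(R3) = 0.02058+0.000j S between n3,n2
  Y(R4) = 0.5814+0.000j S between n0,n1
  Y(R5) = 0.001167+0.000j S between n0,n3
  I2: injects 0.00622 A into n1 (from n3)
  Y(R6) = 0.002058+0.000j S between n2,n1
  Y(L1) = 0.000-0.006479j S between n2,n0
  Y(R7) = 0.01391+0.000j S between n0,n2
  Y(R8) = 0.005525+0.000j S between n1,n2
  Y(R9) = 1.000+0.000j S between n3,n0
  Y(R10) = 0.009524+0.000j S between n2,n0
  Y(L2) = 0.000-0.02753j S between n2,n0
  Y(C1) = 0.000+0.1042j S between n3,n2
  V1: constraint V(n3)−V(n0) = 7.9
Assemble and solve the 4×4 MNA system:
  V(n1)=0.1292+0.05630j  V(n2)=8.522+4.043j  V(n3)=7.900+0.000j
  i(V1)=-8.332+0.1623j

2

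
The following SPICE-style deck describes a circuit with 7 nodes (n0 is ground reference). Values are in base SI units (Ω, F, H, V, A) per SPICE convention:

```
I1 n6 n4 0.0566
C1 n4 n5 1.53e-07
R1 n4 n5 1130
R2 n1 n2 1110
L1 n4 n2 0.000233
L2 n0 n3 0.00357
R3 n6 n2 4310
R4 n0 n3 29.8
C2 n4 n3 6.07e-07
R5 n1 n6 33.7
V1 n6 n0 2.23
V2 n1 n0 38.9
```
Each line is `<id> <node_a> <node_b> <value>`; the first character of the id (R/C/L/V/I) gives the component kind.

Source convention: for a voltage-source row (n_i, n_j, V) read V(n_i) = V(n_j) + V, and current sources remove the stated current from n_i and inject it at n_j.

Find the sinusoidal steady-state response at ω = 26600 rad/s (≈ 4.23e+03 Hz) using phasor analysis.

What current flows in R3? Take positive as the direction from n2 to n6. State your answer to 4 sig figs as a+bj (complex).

9.869e-05-0.001027j A

Element admittances at ω=26600 rad/s:
  I1: injects 0.0566 A into n4 (from n6)
  Y(C1) = 0.000+0.004070j S between n4,n5
  Y(R1) = 0.0008850+0.000j S between n4,n5
  Y(R2) = 0.0009009+0.000j S between n1,n2
  Y(L1) = 0.000-0.1613j S between n4,n2
  Y(L2) = 0.000-0.01053j S between n0,n3
  Y(R3) = 0.0002320+0.000j S between n6,n2
  Y(R4) = 0.03356+0.000j S between n0,n3
  Y(C2) = 0.000+0.01615j S between n4,n3
  Y(R5) = 0.02967+0.000j S between n1,n6
  V1: constraint V(n6)−V(n0) = 2.23
  V2: constraint V(n1)−V(n0) = 38.9
Assemble and solve the 8×8 MNA system:
  V(n1)=38.90+0.000j  V(n2)=2.655-4.425j  V(n3)=2.376+0.8950j  V(n4)=2.686-4.627j  V(n5)=2.686-4.627j  V(n6)=2.230+0.000j
  i(V1)=1.032-0.001027j  i(V2)=-1.121-0.003986j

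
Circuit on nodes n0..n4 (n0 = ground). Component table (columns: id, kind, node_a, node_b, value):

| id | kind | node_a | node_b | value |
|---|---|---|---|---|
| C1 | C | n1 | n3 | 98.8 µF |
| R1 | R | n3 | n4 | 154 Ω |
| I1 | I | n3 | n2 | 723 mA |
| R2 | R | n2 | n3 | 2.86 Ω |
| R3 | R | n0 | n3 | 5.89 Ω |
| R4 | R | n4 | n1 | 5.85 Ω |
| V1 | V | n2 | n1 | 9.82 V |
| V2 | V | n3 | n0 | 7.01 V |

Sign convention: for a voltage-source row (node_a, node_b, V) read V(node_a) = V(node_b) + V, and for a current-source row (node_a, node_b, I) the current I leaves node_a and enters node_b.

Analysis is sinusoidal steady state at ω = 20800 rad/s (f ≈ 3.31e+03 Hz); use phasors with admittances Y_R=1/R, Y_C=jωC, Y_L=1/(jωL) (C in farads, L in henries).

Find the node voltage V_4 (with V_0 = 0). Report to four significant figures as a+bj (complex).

MNA unknowns: 4 node voltages V₁..V_4 plus 2 source currents (V1, V2)
C1: Y=0.000+2.055j on G[1,3]
R1: Y=0.006494+0.000j on G[3,4]
I1: z[3]−=0.723, z[2]+=0.723
R2: Y=0.3497+0.000j on G[2,3]
R3: Y=0.1698+0.000j on G[0,3]
R4: Y=0.1709+0.000j on G[4,1]
V1: row V2−V1=9.82, i_V1 at 2,1
V2: row V3−V0=7.01, i_V2 at 3,0
solve → V1=6.788+1.281j, V2=16.61+1.281j, V3=7.010+0.000j, V4=6.796+1.234j
aux → i_V1=-2.633-0.4478j, i_V2=-1.190+0.000j

6.796+1.234j V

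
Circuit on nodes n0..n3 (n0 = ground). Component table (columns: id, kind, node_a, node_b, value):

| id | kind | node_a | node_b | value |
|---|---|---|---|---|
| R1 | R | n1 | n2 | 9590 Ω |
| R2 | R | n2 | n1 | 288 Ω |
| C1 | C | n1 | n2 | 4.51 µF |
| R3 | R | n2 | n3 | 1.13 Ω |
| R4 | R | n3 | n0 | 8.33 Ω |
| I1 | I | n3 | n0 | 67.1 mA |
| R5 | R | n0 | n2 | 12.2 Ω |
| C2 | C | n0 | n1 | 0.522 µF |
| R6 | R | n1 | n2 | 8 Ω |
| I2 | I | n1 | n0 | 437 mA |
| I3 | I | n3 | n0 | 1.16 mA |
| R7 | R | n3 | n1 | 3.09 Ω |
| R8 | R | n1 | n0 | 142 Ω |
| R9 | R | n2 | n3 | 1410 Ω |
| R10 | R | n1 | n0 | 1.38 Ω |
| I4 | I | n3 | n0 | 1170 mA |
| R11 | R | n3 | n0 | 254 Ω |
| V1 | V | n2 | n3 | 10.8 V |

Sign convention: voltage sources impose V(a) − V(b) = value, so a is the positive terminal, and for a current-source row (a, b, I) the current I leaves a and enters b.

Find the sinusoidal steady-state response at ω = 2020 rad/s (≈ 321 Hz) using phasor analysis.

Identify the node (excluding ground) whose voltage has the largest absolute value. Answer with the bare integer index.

Element admittances at ω=2020 rad/s:
  Y(R1) = 0.0001043+0.000j S between n1,n2
  Y(R2) = 0.003472+0.000j S between n2,n1
  Y(C1) = 0.000+0.009110j S between n1,n2
  Y(R3) = 0.8850+0.000j S between n2,n3
  Y(R4) = 0.1200+0.000j S between n3,n0
  I1: injects 0.0671 A into n0 (from n3)
  Y(R5) = 0.08197+0.000j S between n0,n2
  Y(C2) = 0.000+0.001054j S between n0,n1
  Y(R6) = 0.1250+0.000j S between n1,n2
  I2: injects 0.437 A into n0 (from n1)
  I3: injects 0.00116 A into n0 (from n3)
  Y(R7) = 0.3236+0.000j S between n3,n1
  Y(R8) = 0.007042+0.000j S between n1,n0
  Y(R9) = 0.0007092+0.000j S between n2,n3
  Y(R10) = 0.7246+0.000j S between n1,n0
  I4: injects 1.17 A into n0 (from n3)
  Y(R11) = 0.003937+0.000j S between n3,n0
  V1: constraint V(n2)−V(n3) = 10.8
Assemble and solve the 4×4 MNA system:
  V(n1)=-1.673+0.02156j  V(n2)=4.313-0.06804j  V(n3)=-6.487-0.06804j
  i(V1)=-10.69-0.03744j

3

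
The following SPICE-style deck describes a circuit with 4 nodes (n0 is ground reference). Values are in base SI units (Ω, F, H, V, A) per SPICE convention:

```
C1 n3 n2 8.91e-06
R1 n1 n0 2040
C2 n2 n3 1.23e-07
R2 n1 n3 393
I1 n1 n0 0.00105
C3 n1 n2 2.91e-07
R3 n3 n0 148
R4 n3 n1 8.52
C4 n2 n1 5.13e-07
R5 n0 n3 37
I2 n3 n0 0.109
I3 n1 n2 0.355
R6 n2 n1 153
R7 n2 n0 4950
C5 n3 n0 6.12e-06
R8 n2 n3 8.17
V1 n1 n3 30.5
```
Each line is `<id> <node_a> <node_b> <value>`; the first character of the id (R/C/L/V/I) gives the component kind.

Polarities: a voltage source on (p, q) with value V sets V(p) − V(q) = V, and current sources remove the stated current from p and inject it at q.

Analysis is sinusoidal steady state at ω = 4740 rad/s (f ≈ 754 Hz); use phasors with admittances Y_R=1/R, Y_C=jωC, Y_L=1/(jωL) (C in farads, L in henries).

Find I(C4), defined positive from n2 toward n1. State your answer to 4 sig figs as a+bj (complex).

0.001407-0.06423j A

Apply KCL at each of the 3 non-ground nodes and solve the resulting linear system.
Node n1: branches {R1, R2, I1, C3, R4, C4, I3, R6, V1} → V_1 = 28.36+1.800j
Node n2: branches {C1, C2, C3, C4, I3, R6, R7, R8} → V_2 = 1.952+1.221j
Node n3: branches {C1, C2, R2, R3, R4, R5, I2, C5, R8, V1} → V_3 = -2.135+1.800j
Source currents: i(V1)=-4.198-0.1053j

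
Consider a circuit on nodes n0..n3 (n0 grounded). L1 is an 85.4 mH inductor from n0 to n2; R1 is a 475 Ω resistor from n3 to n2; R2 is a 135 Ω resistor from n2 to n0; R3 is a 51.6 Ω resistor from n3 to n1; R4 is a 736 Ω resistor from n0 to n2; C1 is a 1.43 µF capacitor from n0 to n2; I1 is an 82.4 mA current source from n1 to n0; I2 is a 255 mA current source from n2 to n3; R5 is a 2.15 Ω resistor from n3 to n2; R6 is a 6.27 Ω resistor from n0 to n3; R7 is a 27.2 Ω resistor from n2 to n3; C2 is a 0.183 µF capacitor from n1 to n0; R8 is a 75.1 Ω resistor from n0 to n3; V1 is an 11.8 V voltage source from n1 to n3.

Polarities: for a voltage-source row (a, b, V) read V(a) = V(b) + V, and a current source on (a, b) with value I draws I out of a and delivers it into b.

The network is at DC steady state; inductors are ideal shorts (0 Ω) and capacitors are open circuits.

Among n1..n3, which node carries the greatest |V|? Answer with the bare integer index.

1

MNA unknowns: 3 node voltages V₁..V_3 plus 2 source currents (L1, V1)
L1: row V0−V2=0, i_L1 at 0,2
R1: Y=0.002105 on G[3,2]
R2: Y=0.007407 on G[2,0]
R3: Y=0.01938 on G[3,1]
R4: Y=0.001359 on G[0,2]
C1: Y=0.000 on G[0,2]
I1: z[1]−=0.0824, z[0]+=0.0824
I2: z[2]−=0.255, z[3]+=0.255
R5: Y=0.4651 on G[3,2]
R6: Y=0.1595 on G[0,3]
R7: Y=0.03676 on G[2,3]
C2: Y=0.000 on G[1,0]
R8: Y=0.01332 on G[0,3]
V1: row V1−V3=11.8, i_V1 at 1,3
solve → V1=12.06, V2=0.000, V3=0.2550
aux → i_L1=0.1265, i_V1=-0.3111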